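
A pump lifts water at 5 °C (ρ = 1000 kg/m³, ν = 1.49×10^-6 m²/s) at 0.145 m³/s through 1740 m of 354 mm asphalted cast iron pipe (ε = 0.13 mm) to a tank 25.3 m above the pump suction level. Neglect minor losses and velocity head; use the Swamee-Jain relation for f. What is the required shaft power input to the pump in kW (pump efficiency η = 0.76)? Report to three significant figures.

P_shaft ≈ 65.0 kW

V = 4Q/(πD²) = 1.473 m/s; Re = 3.50×10^5; ε/D = 3.67×10^-4; f = 0.01730
h_f = f(L/D)V²/2g = 9.408 m
Total head H = z + h_f = 25.3 + 9.408 = 34.71 m
P_hyd = ρgQH = 1000·9.81·0.145·34.71 = 49.37 kW
P_shaft = P_hyd/η = 49.37/0.76 = 64.96 kW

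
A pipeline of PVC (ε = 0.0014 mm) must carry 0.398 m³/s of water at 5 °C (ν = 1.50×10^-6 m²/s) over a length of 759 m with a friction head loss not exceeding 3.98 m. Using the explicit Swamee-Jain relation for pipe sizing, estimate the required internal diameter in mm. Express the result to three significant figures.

D ≈ 506 mm

Swamee-Jain (Type III): D = 0.66·[ε^1.25·(LQ²/(gh_f))^4.75 + ν·Q^9.4·(L/(gh_f))^5.2]^0.04
LQ²/(gh_f) = 3.079; L/(gh_f) = 19.44
Term 1 = ε^1.25·(…)^4.75 = 1.01×10^-5; Term 2 = ν·Q^9.4·(…)^5.2 = 0.00131
D = 0.66·(1.01×10^-5 + 0.00131)^0.04 = 0.5062 m = 506 mm
Check: V = 1.98 m/s, Re = 6.67×10^5, f = 0.01249, h_f = 3.73 m ≈ 3.98 m ✓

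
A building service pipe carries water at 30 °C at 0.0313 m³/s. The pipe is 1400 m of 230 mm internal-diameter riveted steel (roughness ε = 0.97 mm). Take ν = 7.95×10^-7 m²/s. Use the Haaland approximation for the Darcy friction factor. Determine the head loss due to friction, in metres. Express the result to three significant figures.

V = 4Q/(πD²) = 4·0.0313/(π·0.230²) = 0.7534 m/s
Re = VD/ν = 0.7534·0.230/7.95×10^-7 = 2.18×10^5 → turbulent
ε/D = 0.97/230 = 0.00422
Haaland: f = 0.02936
h_f = f(L/D)V²/(2g) = 0.02936·(1400/0.230)·0.7534²/(2·9.81) = 5.170 m

h_f ≈ 5.17 m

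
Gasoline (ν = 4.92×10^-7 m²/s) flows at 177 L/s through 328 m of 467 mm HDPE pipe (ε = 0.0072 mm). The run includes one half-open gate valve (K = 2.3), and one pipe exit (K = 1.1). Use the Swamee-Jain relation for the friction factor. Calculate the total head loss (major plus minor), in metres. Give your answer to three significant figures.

H_L ≈ 0.644 m

V = 4Q/(πD²) = 1.033 m/s; V²/2g = 0.05443 m
Re = 9.81×10^5, ε/D = 1.54×10^-5 → f = 0.01201 (Swamee-Jain)
Major: h_f = f(L/D)·V²/2g = 0.01201·702.4·0.05443 = 0.4592 m
Minor: ΣK = 3.40; h_m = ΣK·V²/2g = 0.1850 m
Total H_L = 0.4592 + 0.1850 = 0.6442 m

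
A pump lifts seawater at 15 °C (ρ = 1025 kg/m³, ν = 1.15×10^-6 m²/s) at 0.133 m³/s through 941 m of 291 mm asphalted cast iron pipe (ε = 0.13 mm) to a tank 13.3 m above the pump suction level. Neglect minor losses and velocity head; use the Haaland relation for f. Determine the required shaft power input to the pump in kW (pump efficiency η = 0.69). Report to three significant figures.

V = 4Q/(πD²) = 2.000 m/s; Re = 5.06×10^5; ε/D = 4.47×10^-4; f = 0.01722
h_f = f(L/D)V²/2g = 11.35 m
Total head H = z + h_f = 13.3 + 11.35 = 24.65 m
P_hyd = ρgQH = 1025·9.81·0.133·24.65 = 32.96 kW
P_shaft = P_hyd/η = 32.96/0.69 = 47.78 kW

P_shaft ≈ 47.8 kW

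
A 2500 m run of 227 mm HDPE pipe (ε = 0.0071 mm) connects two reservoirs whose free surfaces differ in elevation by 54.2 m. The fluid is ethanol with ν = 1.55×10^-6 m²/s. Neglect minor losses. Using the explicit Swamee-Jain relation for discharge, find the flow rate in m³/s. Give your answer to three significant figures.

Swamee-Jain (Type II): Q = -0.965·√(gD⁵h_f/L)·ln[ε/(3.7D) + √(3.17ν²L/(gD³h_f))]
√(gD⁵h_f/L) = √(9.81·0.227⁵·54.2/2500) = 0.01132
ε/(3.7D) = 8.45×10^-6; √(3.17ν²L/(gD³h_f)) = 5.53×10^-5
Q = -0.965·0.01132·ln(6.378×10^-5) = 0.1055 m³/s
Check: V = 2.61 m/s, Re = 3.82×10^5, f = 0.01416, h_f = 54.1 m ≈ 54.2 m ✓

Q ≈ 0.106 m³/s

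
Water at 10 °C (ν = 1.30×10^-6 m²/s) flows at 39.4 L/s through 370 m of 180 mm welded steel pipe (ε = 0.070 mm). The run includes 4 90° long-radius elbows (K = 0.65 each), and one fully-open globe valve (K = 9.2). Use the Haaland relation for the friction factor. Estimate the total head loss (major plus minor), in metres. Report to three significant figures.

H_L ≈ 5.94 m

V = 4Q/(πD²) = 1.548 m/s; V²/2g = 0.1222 m
Re = 2.14×10^5, ε/D = 3.89×10^-4 → f = 0.01791 (Haaland)
Major: h_f = f(L/D)·V²/2g = 0.01791·2056·0.1222 = 4.498 m
Minor: ΣK = 11.8; h_m = ΣK·V²/2g = 1.442 m
Total H_L = 4.498 + 1.442 = 5.940 m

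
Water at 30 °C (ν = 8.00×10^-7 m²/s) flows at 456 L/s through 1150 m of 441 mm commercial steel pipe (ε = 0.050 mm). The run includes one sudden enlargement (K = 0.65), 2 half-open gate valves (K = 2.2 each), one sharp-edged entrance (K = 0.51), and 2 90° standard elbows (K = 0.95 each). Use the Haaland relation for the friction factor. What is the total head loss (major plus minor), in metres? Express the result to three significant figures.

V = 4Q/(πD²) = 2.985 m/s; V²/2g = 0.4543 m
Re = 1.65×10^6, ε/D = 1.13×10^-4 → f = 0.01309 (Haaland)
Major: h_f = f(L/D)·V²/2g = 0.01309·2608·0.4543 = 15.51 m
Minor: ΣK = 7.46; h_m = ΣK·V²/2g = 3.389 m
Total H_L = 15.51 + 3.389 = 18.90 m

H_L ≈ 18.9 m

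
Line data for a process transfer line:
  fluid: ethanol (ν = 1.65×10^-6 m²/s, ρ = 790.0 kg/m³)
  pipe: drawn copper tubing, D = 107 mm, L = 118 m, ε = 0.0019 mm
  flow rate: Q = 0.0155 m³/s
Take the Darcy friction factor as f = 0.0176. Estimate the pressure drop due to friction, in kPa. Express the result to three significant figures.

V = 4Q/(πD²) = 4·0.0155/(π·0.107²) = 1.724 m/s
h_f = f(L/D)V²/(2g) = 0.01760·(118/0.107)·1.724²/(2·9.81) = 2.939 m
Δp = ρg·h_f = 790.0·9.81·2.939 = 22.78 kPa

Δp ≈ 22.8 kPa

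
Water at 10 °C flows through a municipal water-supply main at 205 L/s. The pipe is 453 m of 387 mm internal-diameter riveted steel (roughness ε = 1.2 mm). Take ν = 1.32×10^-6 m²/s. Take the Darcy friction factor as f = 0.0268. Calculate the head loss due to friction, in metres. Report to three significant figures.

V = 4Q/(πD²) = 4·0.205/(π·0.387²) = 1.743 m/s
h_f = f(L/D)V²/(2g) = 0.02680·(453/0.387)·1.743²/(2·9.81) = 4.856 m

h_f ≈ 4.86 m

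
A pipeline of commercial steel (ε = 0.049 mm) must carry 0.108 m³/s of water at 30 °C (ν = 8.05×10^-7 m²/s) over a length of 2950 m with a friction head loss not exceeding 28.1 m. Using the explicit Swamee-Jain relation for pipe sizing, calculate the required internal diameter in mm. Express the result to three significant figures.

D ≈ 277 mm

Swamee-Jain (Type III): D = 0.66·[ε^1.25·(LQ²/(gh_f))^4.75 + ν·Q^9.4·(L/(gh_f))^5.2]^0.04
LQ²/(gh_f) = 0.1248; L/(gh_f) = 10.70
Term 1 = ε^1.25·(…)^4.75 = 2.09×10^-10; Term 2 = ν·Q^9.4·(…)^5.2 = 1.49×10^-10
D = 0.66·(2.09×10^-10 + 1.49×10^-10)^0.04 = 0.2765 m = 277 mm
Check: V = 1.80 m/s, Re = 6.18×10^5, f = 0.01502, h_f = 26.4 m ≈ 28.1 m ✓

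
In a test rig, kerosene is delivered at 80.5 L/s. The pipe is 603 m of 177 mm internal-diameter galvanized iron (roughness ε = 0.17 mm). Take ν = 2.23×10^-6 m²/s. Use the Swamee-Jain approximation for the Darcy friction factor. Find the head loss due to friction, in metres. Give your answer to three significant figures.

V = 4Q/(πD²) = 4·0.0805/(π·0.177²) = 3.272 m/s
Re = VD/ν = 3.272·0.177/2.23×10^-6 = 2.60×10^5 → turbulent
ε/D = 0.17/177 = 9.60×10^-4
Swamee-Jain: f = 0.02073
h_f = f(L/D)V²/(2g) = 0.02073·(603/0.177)·3.272²/(2·9.81) = 38.52 m

h_f ≈ 38.5 m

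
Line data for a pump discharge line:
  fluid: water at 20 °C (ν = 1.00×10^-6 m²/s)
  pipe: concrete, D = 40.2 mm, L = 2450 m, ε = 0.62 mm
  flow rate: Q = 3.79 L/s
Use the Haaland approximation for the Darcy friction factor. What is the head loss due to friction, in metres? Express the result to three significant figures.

V = 4Q/(πD²) = 4·0.00379/(π·0.0402²) = 2.986 m/s
Re = VD/ν = 2.986·0.0402/1.00×10^-6 = 1.20×10^5 → turbulent
ε/D = 0.62/40.2 = 0.0154
Haaland: f = 0.04459
h_f = f(L/D)V²/(2g) = 0.04459·(2450/0.0402)·2.986²/(2·9.81) = 1235 m

h_f ≈ 1230 m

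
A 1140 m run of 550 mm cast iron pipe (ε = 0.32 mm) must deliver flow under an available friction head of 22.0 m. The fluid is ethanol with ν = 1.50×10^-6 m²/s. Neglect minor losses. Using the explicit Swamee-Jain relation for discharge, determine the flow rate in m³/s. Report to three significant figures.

Swamee-Jain (Type II): Q = -0.965·√(gD⁵h_f/L)·ln[ε/(3.7D) + √(3.17ν²L/(gD³h_f))]
√(gD⁵h_f/L) = √(9.81·0.550⁵·22.0/1140) = 0.09761
ε/(3.7D) = 1.57×10^-4; √(3.17ν²L/(gD³h_f)) = 1.50×10^-5
Q = -0.965·0.09761·ln(1.723×10^-4) = 0.8163 m³/s
Check: V = 3.44 m/s, Re = 1.26×10^6, f = 0.01773, h_f = 22.1 m ≈ 22.0 m ✓

Q ≈ 0.816 m³/s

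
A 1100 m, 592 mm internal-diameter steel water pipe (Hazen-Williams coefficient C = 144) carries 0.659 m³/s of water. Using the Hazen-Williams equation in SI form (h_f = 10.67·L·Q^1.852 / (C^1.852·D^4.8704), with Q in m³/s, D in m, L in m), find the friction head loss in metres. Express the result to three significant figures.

h_f = 10.67·1100·0.659^1.852 / (144^1.852·0.592^4.8704) = 7.010 m

h_f ≈ 7.01 m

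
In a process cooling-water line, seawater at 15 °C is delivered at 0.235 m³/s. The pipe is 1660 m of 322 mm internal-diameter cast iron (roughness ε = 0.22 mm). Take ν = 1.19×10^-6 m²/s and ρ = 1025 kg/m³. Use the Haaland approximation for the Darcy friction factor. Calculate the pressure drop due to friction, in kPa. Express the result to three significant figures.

V = 4Q/(πD²) = 4·0.235/(π·0.322²) = 2.886 m/s
Re = VD/ν = 2.886·0.322/1.19×10^-6 = 7.81×10^5 → turbulent
ε/D = 0.22/322 = 6.83×10^-4
Haaland: f = 0.01842
h_f = f(L/D)V²/(2g) = 0.01842·(1660/0.322)·2.886²/(2·9.81) = 40.30 m
Δp = ρg·h_f = 1025·9.81·40.30 = 405.2 kPa

Δp ≈ 405 kPa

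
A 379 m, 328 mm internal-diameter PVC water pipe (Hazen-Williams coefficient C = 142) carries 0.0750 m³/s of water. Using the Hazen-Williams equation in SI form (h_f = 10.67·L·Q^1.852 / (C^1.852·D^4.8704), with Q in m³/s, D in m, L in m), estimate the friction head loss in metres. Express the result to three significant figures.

h_f ≈ 0.786 m

h_f = 10.67·379·0.0750^1.852 / (142^1.852·0.328^4.8704) = 0.7857 m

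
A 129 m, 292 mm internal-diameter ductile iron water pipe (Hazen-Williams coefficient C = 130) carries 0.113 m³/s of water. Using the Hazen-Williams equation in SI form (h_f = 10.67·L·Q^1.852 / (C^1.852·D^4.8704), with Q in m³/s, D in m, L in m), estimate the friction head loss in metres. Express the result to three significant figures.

h_f ≈ 1.19 m

h_f = 10.67·129·0.113^1.852 / (130^1.852·0.292^4.8704) = 1.185 m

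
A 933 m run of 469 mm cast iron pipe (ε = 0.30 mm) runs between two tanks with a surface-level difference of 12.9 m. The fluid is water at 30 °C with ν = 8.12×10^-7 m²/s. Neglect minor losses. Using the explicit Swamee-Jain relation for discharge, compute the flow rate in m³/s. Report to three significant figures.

Q ≈ 0.460 m³/s

Swamee-Jain (Type II): Q = -0.965·√(gD⁵h_f/L)·ln[ε/(3.7D) + √(3.17ν²L/(gD³h_f))]
√(gD⁵h_f/L) = √(9.81·0.469⁵·12.9/933) = 0.05548
ε/(3.7D) = 1.73×10^-4; √(3.17ν²L/(gD³h_f)) = 1.22×10^-5
Q = -0.965·0.05548·ln(1.851×10^-4) = 0.4601 m³/s
Check: V = 2.66 m/s, Re = 1.54×10^6, f = 0.01802, h_f = 13.0 m ≈ 12.9 m ✓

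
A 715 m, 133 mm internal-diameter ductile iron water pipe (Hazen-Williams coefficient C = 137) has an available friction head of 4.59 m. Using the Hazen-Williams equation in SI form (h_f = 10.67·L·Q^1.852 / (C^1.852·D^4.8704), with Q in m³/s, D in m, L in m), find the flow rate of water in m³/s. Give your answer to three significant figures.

Rearranging: Q = [h_f·C^1.852·D^4.8704 / (10.67·L)]^(1/1.852)
Q = [4.59·137^1.852·0.133^4.8704 / (10.67·715)]^0.540 = 0.01241 m³/s

Q ≈ 0.0124 m³/s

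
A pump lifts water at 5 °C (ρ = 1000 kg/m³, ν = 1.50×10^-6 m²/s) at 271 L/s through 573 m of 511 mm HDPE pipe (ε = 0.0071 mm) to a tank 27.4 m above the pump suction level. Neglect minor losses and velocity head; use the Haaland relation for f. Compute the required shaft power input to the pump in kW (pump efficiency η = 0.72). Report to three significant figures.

P_shaft ≈ 106 kW

V = 4Q/(πD²) = 1.321 m/s; Re = 4.50×10^5; ε/D = 1.39×10^-5; f = 0.01346
h_f = f(L/D)V²/2g = 1.343 m
Total head H = z + h_f = 27.4 + 1.343 = 28.74 m
P_hyd = ρgQH = 1000·9.81·0.271·28.74 = 76.41 kW
P_shaft = P_hyd/η = 76.41/0.72 = 106.1 kW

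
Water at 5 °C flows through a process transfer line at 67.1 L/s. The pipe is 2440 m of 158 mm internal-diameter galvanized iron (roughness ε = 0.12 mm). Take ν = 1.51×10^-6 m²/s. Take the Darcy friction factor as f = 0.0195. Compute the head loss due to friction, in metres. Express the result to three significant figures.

V = 4Q/(πD²) = 4·0.0671/(π·0.158²) = 3.422 m/s
h_f = f(L/D)V²/(2g) = 0.01950·(2440/0.158)·3.422²/(2·9.81) = 179.8 m

h_f ≈ 180 m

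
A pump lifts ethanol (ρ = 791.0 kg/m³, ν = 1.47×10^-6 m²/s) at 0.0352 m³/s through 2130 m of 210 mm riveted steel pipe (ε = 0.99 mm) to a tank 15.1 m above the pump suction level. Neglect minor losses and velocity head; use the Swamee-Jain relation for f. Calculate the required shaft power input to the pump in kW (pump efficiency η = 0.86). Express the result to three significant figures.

P_shaft ≈ 10.0 kW

V = 4Q/(πD²) = 1.016 m/s; Re = 1.45×10^5; ε/D = 0.00471; f = 0.03072
h_f = f(L/D)V²/2g = 16.40 m
Total head H = z + h_f = 15.1 + 16.40 = 31.50 m
P_hyd = ρgQH = 791.0·9.81·0.0352·31.50 = 8.605 kW
P_shaft = P_hyd/η = 8.605/0.86 = 10.01 kW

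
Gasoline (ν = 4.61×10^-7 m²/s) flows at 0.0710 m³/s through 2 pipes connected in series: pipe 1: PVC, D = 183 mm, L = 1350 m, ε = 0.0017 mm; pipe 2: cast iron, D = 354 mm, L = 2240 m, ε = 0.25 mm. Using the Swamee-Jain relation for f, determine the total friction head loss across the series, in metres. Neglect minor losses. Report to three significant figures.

Pipe 1: V = 2.699 m/s, Re = 1.07×10^6, ε/D = 9.29×10^-6, f = 0.01171, h_1 = f(L/D)V²/2g = 32.09 m
Pipe 2: V = 0.7214 m/s, Re = 5.54×10^5, ε/D = 7.06×10^-4, f = 0.01888, h_2 = f(L/D)V²/2g = 3.169 m
Series → Q common, losses add: H = Σh = 35.26 m

H ≈ 35.3 m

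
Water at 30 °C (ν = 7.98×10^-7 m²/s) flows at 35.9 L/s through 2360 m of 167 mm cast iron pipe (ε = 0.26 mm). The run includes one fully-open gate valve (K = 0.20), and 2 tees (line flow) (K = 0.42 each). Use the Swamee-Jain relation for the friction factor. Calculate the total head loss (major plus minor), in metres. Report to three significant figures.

H_L ≈ 44.1 m

V = 4Q/(πD²) = 1.639 m/s; V²/2g = 0.1369 m
Re = 3.43×10^5, ε/D = 0.00156 → f = 0.02271 (Swamee-Jain)
Major: h_f = f(L/D)·V²/2g = 0.02271·14132·0.1369 = 43.93 m
Minor: ΣK = 1.04; h_m = ΣK·V²/2g = 0.1424 m
Total H_L = 43.93 + 0.1424 = 44.07 m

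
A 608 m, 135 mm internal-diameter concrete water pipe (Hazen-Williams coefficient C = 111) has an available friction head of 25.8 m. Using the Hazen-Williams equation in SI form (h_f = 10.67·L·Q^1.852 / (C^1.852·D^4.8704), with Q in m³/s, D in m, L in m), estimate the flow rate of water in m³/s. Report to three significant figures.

Q ≈ 0.0290 m³/s

Rearranging: Q = [h_f·C^1.852·D^4.8704 / (10.67·L)]^(1/1.852)
Q = [25.8·111^1.852·0.135^4.8704 / (10.67·608)]^0.540 = 0.02898 m³/s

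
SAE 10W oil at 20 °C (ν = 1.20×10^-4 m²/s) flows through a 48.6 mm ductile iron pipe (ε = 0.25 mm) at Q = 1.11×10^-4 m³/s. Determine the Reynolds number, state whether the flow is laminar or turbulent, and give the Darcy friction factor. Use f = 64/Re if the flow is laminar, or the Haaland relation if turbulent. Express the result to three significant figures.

Re ≈ 24.2; laminar; f = 64/Re ≈ 2.64

V = 4Q/(πD²) = 0.05984 m/s
Re = VD/ν = 0.05984·0.0486/1.20×10^-4 = 24.2
Re < 2300 → laminar → f = 64/Re = 2.641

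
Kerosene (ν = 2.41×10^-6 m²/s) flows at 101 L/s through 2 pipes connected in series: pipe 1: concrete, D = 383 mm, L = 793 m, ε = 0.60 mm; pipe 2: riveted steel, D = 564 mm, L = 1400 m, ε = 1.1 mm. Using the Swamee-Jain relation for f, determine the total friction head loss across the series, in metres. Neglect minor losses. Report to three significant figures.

H ≈ 2.44 m

Pipe 1: V = 0.8767 m/s, Re = 1.39×10^5, ε/D = 0.00157, f = 0.02362, h_1 = f(L/D)V²/2g = 1.916 m
Pipe 2: V = 0.4043 m/s, Re = 9.46×10^4, ε/D = 0.00195, f = 0.02529, h_2 = f(L/D)V²/2g = 0.5230 m
Series → Q common, losses add: H = Σh = 2.439 m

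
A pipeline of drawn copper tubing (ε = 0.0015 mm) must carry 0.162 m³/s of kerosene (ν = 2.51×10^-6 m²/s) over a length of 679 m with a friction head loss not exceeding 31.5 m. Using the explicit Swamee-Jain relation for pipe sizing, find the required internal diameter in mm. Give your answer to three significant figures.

Swamee-Jain (Type III): D = 0.66·[ε^1.25·(LQ²/(gh_f))^4.75 + ν·Q^9.4·(L/(gh_f))^5.2]^0.04
LQ²/(gh_f) = 0.05767; L/(gh_f) = 2.197
Term 1 = ε^1.25·(…)^4.75 = 6.83×10^-14; Term 2 = ν·Q^9.4·(…)^5.2 = 5.58×10^-12
D = 0.66·(6.83×10^-14 + 5.58×10^-12)^0.04 = 0.2342 m = 234 mm
Check: V = 3.76 m/s, Re = 3.51×10^5, f = 0.01404, h_f = 29.3 m ≈ 31.5 m ✓

D ≈ 234 mm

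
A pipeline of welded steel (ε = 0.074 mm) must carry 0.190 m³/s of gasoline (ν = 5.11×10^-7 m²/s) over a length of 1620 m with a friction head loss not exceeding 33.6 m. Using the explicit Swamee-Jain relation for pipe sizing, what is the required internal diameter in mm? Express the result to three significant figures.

D ≈ 297 mm

Swamee-Jain (Type III): D = 0.66·[ε^1.25·(LQ²/(gh_f))^4.75 + ν·Q^9.4·(L/(gh_f))^5.2]^0.04
LQ²/(gh_f) = 0.1774; L/(gh_f) = 4.915
Term 1 = ε^1.25·(…)^4.75 = 1.86×10^-9; Term 2 = ν·Q^9.4·(…)^5.2 = 3.35×10^-10
D = 0.66·(1.86×10^-9 + 3.35×10^-10)^0.04 = 0.2973 m = 297 mm
Check: V = 2.74 m/s, Re = 1.59×10^6, f = 0.01498, h_f = 31.2 m ≈ 33.6 m ✓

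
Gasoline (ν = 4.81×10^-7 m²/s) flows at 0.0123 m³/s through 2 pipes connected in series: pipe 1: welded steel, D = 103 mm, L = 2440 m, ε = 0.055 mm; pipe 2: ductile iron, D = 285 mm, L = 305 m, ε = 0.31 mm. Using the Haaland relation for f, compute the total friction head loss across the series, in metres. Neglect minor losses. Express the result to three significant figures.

Pipe 1: V = 1.476 m/s, Re = 3.16×10^5, ε/D = 5.34×10^-4, f = 0.01821, h_1 = f(L/D)V²/2g = 47.91 m
Pipe 2: V = 0.1928 m/s, Re = 1.14×10^5, ε/D = 0.00109, f = 0.02203, h_2 = f(L/D)V²/2g = 0.04466 m
Series → Q common, losses add: H = Σh = 47.96 m

H ≈ 48.0 m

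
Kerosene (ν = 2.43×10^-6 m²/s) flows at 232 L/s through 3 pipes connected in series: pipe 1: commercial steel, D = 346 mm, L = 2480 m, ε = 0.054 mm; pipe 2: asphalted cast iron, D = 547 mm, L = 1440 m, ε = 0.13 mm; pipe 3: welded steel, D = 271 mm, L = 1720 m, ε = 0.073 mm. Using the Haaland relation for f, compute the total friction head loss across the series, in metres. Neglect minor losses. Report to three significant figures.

H ≈ 120 m

Pipe 1: V = 2.467 m/s, Re = 3.51×10^5, ε/D = 1.56×10^-4, f = 0.01542, h_1 = f(L/D)V²/2g = 34.29 m
Pipe 2: V = 0.9872 m/s, Re = 2.22×10^5, ε/D = 2.38×10^-4, f = 0.01690, h_2 = f(L/D)V²/2g = 2.210 m
Pipe 3: V = 4.022 m/s, Re = 4.49×10^5, ε/D = 2.69×10^-4, f = 0.01603, h_3 = f(L/D)V²/2g = 83.88 m
Series → Q common, losses add: H = Σh = 120.4 m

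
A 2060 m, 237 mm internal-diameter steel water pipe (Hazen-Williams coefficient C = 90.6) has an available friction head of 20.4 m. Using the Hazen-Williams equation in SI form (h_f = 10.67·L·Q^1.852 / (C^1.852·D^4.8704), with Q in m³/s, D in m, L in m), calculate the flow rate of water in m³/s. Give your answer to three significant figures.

Rearranging: Q = [h_f·C^1.852·D^4.8704 / (10.67·L)]^(1/1.852)
Q = [20.4·90.6^1.852·0.237^4.8704 / (10.67·2060)]^0.540 = 0.04737 m³/s

Q ≈ 0.0474 m³/s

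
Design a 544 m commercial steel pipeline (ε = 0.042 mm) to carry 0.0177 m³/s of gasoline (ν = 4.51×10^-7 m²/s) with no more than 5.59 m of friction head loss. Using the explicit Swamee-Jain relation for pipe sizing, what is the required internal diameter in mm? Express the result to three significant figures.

Swamee-Jain (Type III): D = 0.66·[ε^1.25·(LQ²/(gh_f))^4.75 + ν·Q^9.4·(L/(gh_f))^5.2]^0.04
LQ²/(gh_f) = 0.003108; L/(gh_f) = 9.920
Term 1 = ε^1.25·(…)^4.75 = 4.15×10^-18; Term 2 = ν·Q^9.4·(…)^5.2 = 2.33×10^-18
D = 0.66·(4.15×10^-18 + 2.33×10^-18)^0.04 = 0.1355 m = 136 mm
Check: V = 1.23 m/s, Re = 3.69×10^5, f = 0.01683, h_f = 5.18 m ≈ 5.59 m ✓

D ≈ 136 mm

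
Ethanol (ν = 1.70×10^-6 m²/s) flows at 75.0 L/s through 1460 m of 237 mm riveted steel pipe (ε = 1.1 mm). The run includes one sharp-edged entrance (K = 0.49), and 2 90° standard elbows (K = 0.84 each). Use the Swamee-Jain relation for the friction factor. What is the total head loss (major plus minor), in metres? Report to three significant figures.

H_L ≈ 27.8 m

V = 4Q/(πD²) = 1.700 m/s; V²/2g = 0.1473 m
Re = 2.37×10^5, ε/D = 0.00464 → f = 0.03028 (Swamee-Jain)
Major: h_f = f(L/D)·V²/2g = 0.03028·6160·0.1473 = 27.48 m
Minor: ΣK = 2.17; h_m = ΣK·V²/2g = 0.3197 m
Total H_L = 27.48 + 0.3197 = 27.80 m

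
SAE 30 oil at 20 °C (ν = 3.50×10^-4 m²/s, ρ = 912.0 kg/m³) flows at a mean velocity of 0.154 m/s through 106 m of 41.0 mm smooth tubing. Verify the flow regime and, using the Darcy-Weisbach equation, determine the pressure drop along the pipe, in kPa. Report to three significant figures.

Δp ≈ 99.2 kPa

Re = VD/ν = 0.154·0.04100/3.50×10^-4 = 18.0 → laminar (Re < 2300)
f = 64/Re = 3.548
h_f = f(L/D)V²/(2g) = 3.548·(106/0.04100)·0.154²/(2·9.81) = 11.09 m
Δp = ρg·h_f = 912.0·9.81·11.09 = 99.19 kPa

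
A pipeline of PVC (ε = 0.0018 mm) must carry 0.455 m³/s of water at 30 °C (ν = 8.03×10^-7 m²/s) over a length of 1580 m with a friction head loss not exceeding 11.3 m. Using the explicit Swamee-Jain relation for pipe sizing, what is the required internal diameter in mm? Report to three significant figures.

D ≈ 487 mm

Swamee-Jain (Type III): D = 0.66·[ε^1.25·(LQ²/(gh_f))^4.75 + ν·Q^9.4·(L/(gh_f))^5.2]^0.04
LQ²/(gh_f) = 2.951; L/(gh_f) = 14.25
Term 1 = ε^1.25·(…)^4.75 = 1.13×10^-5; Term 2 = ν·Q^9.4·(…)^5.2 = 4.90×10^-4
D = 0.66·(1.13×10^-5 + 4.90×10^-4)^0.04 = 0.4870 m = 487 mm
Check: V = 2.44 m/s, Re = 1.48×10^6, f = 0.01099, h_f = 10.8 m ≈ 11.3 m ✓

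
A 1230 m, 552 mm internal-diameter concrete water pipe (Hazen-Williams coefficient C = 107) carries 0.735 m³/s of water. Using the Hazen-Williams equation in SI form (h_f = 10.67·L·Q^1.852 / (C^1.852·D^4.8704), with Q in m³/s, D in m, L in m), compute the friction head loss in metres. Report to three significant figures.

h_f ≈ 23.4 m

h_f = 10.67·1230·0.735^1.852 / (107^1.852·0.552^4.8704) = 23.38 m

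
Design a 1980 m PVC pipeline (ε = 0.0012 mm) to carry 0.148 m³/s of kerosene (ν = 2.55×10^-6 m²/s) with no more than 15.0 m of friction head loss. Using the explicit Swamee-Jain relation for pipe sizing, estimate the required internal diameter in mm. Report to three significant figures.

Swamee-Jain (Type III): D = 0.66·[ε^1.25·(LQ²/(gh_f))^4.75 + ν·Q^9.4·(L/(gh_f))^5.2]^0.04
LQ²/(gh_f) = 0.2947; L/(gh_f) = 13.46
Term 1 = ε^1.25·(…)^4.75 = 1.20×10^-10; Term 2 = ν·Q^9.4·(…)^5.2 = 3.00×10^-8
D = 0.66·(1.20×10^-10 + 3.00×10^-8)^0.04 = 0.3301 m = 330 mm
Check: V = 1.73 m/s, Re = 2.24×10^5, f = 0.01523, h_f = 13.9 m ≈ 15.0 m ✓

D ≈ 330 mm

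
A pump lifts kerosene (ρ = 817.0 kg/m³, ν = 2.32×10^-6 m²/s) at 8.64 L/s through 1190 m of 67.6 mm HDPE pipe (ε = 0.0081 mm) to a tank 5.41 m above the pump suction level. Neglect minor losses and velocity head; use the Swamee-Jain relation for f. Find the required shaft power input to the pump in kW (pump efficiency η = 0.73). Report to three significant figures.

P_shaft ≈ 10.3 kW

V = 4Q/(πD²) = 2.407 m/s; Re = 7.01×10^4; ε/D = 1.20×10^-4; f = 0.01984
h_f = f(L/D)V²/2g = 103.2 m
Total head H = z + h_f = 5.41 + 103.2 = 108.6 m
P_hyd = ρgQH = 817.0·9.81·0.00864·108.6 = 7.519 kW
P_shaft = P_hyd/η = 7.519/0.73 = 10.30 kW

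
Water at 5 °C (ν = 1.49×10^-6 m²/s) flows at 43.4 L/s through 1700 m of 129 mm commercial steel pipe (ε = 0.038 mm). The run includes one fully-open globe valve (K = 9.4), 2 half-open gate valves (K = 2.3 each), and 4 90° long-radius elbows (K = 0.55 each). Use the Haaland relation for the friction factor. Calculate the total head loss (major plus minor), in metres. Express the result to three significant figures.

H_L ≈ 134 m

V = 4Q/(πD²) = 3.321 m/s; V²/2g = 0.5620 m
Re = 2.87×10^5, ε/D = 2.95×10^-4 → f = 0.01683 (Haaland)
Major: h_f = f(L/D)·V²/2g = 0.01683·13178·0.5620 = 124.6 m
Minor: ΣK = 16.2; h_m = ΣK·V²/2g = 9.105 m
Total H_L = 124.6 + 9.105 = 133.8 m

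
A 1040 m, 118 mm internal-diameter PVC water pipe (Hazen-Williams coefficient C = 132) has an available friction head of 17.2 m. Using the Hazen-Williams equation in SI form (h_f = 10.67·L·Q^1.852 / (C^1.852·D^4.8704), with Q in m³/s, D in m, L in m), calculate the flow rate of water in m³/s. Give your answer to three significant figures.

Q ≈ 0.0145 m³/s

Rearranging: Q = [h_f·C^1.852·D^4.8704 / (10.67·L)]^(1/1.852)
Q = [17.2·132^1.852·0.118^4.8704 / (10.67·1040)]^0.540 = 0.01454 m³/s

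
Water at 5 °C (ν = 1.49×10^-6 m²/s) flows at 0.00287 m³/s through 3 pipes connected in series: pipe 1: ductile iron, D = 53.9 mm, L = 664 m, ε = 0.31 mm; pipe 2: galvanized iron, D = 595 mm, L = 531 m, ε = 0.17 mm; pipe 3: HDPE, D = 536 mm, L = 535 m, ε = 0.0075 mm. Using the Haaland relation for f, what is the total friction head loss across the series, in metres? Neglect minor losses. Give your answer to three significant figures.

Pipe 1: V = 1.258 m/s, Re = 4.55×10^4, ε/D = 0.00575, f = 0.03343, h_1 = f(L/D)V²/2g = 33.21 m
Pipe 2: V = 0.01032 m/s, Re = 4120, ε/D = 2.86×10^-4, f = 0.04025, h_2 = f(L/D)V²/2g = 1.950×10^-4 m
Pipe 3: V = 0.01272 m/s, Re = 4580, ε/D = 1.40×10^-5, f = 0.03877, h_3 = f(L/D)V²/2g = 3.191×10^-4 m
Series → Q common, losses add: H = Σh = 33.21 m

H ≈ 33.2 m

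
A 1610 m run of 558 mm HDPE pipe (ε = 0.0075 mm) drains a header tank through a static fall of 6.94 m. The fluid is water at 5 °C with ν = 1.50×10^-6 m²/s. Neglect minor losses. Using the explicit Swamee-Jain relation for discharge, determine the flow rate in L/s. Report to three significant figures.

Swamee-Jain (Type II): Q = -0.965·√(gD⁵h_f/L)·ln[ε/(3.7D) + √(3.17ν²L/(gD³h_f))]
√(gD⁵h_f/L) = √(9.81·0.558⁵·6.94/1610) = 0.04783
ε/(3.7D) = 3.63×10^-6; √(3.17ν²L/(gD³h_f)) = 3.12×10^-5
Q = -0.965·0.04783·ln(3.479×10^-5) = 0.4738 m³/s
Check: V = 1.94 m/s, Re = 7.21×10^5, f = 0.01254, h_f = 6.92 m ≈ 6.94 m ✓

Q ≈ 474 L/s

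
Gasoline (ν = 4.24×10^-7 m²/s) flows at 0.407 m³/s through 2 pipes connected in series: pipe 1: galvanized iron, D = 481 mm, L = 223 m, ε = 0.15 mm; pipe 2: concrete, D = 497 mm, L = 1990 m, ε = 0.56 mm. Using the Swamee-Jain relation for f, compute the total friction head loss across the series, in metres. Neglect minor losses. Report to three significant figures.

H ≈ 20.1 m

Pipe 1: V = 2.240 m/s, Re = 2.54×10^6, ε/D = 3.12×10^-4, f = 0.01542, h_1 = f(L/D)V²/2g = 1.828 m
Pipe 2: V = 2.098 m/s, Re = 2.46×10^6, ε/D = 0.00113, f = 0.02038, h_2 = f(L/D)V²/2g = 18.31 m
Series → Q common, losses add: H = Σh = 20.14 m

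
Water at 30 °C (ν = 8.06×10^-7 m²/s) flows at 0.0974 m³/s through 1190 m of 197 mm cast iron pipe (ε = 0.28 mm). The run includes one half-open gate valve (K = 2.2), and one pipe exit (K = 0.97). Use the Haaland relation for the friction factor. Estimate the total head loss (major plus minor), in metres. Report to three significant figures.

V = 4Q/(πD²) = 3.195 m/s; V²/2g = 0.5204 m
Re = 7.81×10^5, ε/D = 0.00142 → f = 0.02174 (Haaland)
Major: h_f = f(L/D)·V²/2g = 0.02174·6041·0.5204 = 68.34 m
Minor: ΣK = 3.17; h_m = ΣK·V²/2g = 1.650 m
Total H_L = 68.34 + 1.650 = 69.99 m

H_L ≈ 70.0 m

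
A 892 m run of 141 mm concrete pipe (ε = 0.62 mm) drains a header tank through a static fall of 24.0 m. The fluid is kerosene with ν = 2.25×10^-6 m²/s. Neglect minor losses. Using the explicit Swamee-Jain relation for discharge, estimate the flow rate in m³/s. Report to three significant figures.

Swamee-Jain (Type II): Q = -0.965·√(gD⁵h_f/L)·ln[ε/(3.7D) + √(3.17ν²L/(gD³h_f))]
√(gD⁵h_f/L) = √(9.81·0.141⁵·24.0/892) = 0.003835
ε/(3.7D) = 0.00119; √(3.17ν²L/(gD³h_f)) = 1.47×10^-4
Q = -0.965·0.003835·ln(0.001336) = 0.02450 m³/s
Check: V = 1.57 m/s, Re = 9.83×10^4, f = 0.03051, h_f = 24.2 m ≈ 24.0 m ✓

Q ≈ 0.0245 m³/s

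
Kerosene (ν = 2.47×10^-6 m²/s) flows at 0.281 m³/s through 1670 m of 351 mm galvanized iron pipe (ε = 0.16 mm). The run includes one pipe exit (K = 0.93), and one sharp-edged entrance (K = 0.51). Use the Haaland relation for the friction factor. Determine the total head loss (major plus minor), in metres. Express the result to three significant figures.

V = 4Q/(πD²) = 2.904 m/s; V²/2g = 0.4298 m
Re = 4.13×10^5, ε/D = 4.56×10^-4 → f = 0.01746 (Haaland)
Major: h_f = f(L/D)·V²/2g = 0.01746·4758·0.4298 = 35.71 m
Minor: ΣK = 1.44; h_m = ΣK·V²/2g = 0.6190 m
Total H_L = 35.71 + 0.6190 = 36.33 m

H_L ≈ 36.3 m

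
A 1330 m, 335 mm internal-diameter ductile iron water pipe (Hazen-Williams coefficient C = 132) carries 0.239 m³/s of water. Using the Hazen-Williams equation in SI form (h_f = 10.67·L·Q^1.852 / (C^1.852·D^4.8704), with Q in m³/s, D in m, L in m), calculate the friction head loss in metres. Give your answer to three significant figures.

h_f = 10.67·1330·0.239^1.852 / (132^1.852·0.335^4.8704) = 24.36 m

h_f ≈ 24.4 m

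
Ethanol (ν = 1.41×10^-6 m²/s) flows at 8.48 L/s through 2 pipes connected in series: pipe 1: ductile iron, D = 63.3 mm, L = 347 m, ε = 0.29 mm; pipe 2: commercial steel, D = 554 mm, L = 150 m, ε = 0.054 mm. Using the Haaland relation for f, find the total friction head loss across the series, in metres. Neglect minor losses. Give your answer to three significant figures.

H ≈ 61.6 m

Pipe 1: V = 2.695 m/s, Re = 1.21×10^5, ε/D = 0.00458, f = 0.03039, h_1 = f(L/D)V²/2g = 61.64 m
Pipe 2: V = 0.03518 m/s, Re = 1.38×10^4, ε/D = 9.75×10^-5, f = 0.02843, h_2 = f(L/D)V²/2g = 4.856×10^-4 m
Series → Q common, losses add: H = Σh = 61.64 m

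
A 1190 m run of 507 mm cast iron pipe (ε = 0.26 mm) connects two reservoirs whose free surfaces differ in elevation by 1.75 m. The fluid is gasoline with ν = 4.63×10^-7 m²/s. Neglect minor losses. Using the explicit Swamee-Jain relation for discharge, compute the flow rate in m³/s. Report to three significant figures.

Q ≈ 0.186 m³/s

Swamee-Jain (Type II): Q = -0.965·√(gD⁵h_f/L)·ln[ε/(3.7D) + √(3.17ν²L/(gD³h_f))]
√(gD⁵h_f/L) = √(9.81·0.507⁵·1.75/1190) = 0.02198
ε/(3.7D) = 1.39×10^-4; √(3.17ν²L/(gD³h_f)) = 1.90×10^-5
Q = -0.965·0.02198·ln(1.576×10^-4) = 0.1857 m³/s
Check: V = 0.920 m/s, Re = 1.01×10^6, f = 0.01738, h_f = 1.76 m ≈ 1.75 m ✓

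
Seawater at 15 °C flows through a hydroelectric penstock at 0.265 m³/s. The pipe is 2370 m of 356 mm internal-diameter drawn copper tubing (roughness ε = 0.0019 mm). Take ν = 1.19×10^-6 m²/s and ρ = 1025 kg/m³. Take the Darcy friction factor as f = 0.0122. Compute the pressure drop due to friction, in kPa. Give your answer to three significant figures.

Δp ≈ 295 kPa

V = 4Q/(πD²) = 4·0.265/(π·0.356²) = 2.662 m/s
h_f = f(L/D)V²/(2g) = 0.01220·(2370/0.356)·2.662²/(2·9.81) = 29.34 m
Δp = ρg·h_f = 1025·9.81·29.34 = 295.0 kPa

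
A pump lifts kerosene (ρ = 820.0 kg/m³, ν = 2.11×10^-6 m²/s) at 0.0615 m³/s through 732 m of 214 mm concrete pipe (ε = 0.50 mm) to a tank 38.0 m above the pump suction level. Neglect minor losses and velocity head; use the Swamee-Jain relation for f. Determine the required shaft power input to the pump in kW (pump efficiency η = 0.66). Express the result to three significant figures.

P_shaft ≈ 38.2 kW

V = 4Q/(πD²) = 1.710 m/s; Re = 1.73×10^5; ε/D = 0.00234; f = 0.02553
h_f = f(L/D)V²/2g = 13.01 m
Total head H = z + h_f = 38.0 + 13.01 = 51.01 m
P_hyd = ρgQH = 820.0·9.81·0.0615·51.01 = 25.24 kW
P_shaft = P_hyd/η = 25.24/0.66 = 38.24 kW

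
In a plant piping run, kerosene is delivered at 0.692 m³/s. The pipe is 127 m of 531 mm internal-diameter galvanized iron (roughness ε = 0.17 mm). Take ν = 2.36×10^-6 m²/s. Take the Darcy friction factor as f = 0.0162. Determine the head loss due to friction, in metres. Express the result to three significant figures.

h_f ≈ 1.93 m

V = 4Q/(πD²) = 4·0.692/(π·0.531²) = 3.125 m/s
h_f = f(L/D)V²/(2g) = 0.01620·(127/0.531)·3.125²/(2·9.81) = 1.928 m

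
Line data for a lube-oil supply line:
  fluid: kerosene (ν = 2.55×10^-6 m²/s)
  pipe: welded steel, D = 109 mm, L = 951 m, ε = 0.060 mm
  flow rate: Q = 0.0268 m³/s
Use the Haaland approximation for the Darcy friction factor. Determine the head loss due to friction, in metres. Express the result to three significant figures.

V = 4Q/(πD²) = 4·0.0268/(π·0.109²) = 2.872 m/s
Re = VD/ν = 2.872·0.109/2.55×10^-6 = 1.23×10^5 → turbulent
ε/D = 0.060/109 = 5.50×10^-4
Haaland: f = 0.01980
h_f = f(L/D)V²/(2g) = 0.01980·(951/0.109)·2.872²/(2·9.81) = 72.62 m

h_f ≈ 72.6 m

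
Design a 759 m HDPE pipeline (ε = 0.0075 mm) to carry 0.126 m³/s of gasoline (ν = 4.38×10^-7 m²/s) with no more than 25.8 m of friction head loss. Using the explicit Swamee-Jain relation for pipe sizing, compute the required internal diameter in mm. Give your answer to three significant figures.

D ≈ 215 mm

Swamee-Jain (Type III): D = 0.66·[ε^1.25·(LQ²/(gh_f))^4.75 + ν·Q^9.4·(L/(gh_f))^5.2]^0.04
LQ²/(gh_f) = 0.04761; L/(gh_f) = 2.999
Term 1 = ε^1.25·(…)^4.75 = 2.06×10^-13; Term 2 = ν·Q^9.4·(…)^5.2 = 4.63×10^-13
D = 0.66·(2.06×10^-13 + 4.63×10^-13)^0.04 = 0.2150 m = 215 mm
Check: V = 3.47 m/s, Re = 1.70×10^6, f = 0.01167, h_f = 25.3 m ≈ 25.8 m ✓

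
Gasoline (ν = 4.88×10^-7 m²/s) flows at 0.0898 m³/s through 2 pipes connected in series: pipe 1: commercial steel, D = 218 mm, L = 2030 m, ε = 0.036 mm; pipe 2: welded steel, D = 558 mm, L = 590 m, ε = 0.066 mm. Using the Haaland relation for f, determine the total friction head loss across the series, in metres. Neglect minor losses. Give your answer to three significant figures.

H ≈ 38.9 m

Pipe 1: V = 2.406 m/s, Re = 1.07×10^6, ε/D = 1.65×10^-4, f = 0.01414, h_1 = f(L/D)V²/2g = 38.83 m
Pipe 2: V = 0.3672 m/s, Re = 4.20×10^5, ε/D = 1.18×10^-4, f = 0.01475, h_2 = f(L/D)V²/2g = 0.1072 m
Series → Q common, losses add: H = Σh = 38.94 m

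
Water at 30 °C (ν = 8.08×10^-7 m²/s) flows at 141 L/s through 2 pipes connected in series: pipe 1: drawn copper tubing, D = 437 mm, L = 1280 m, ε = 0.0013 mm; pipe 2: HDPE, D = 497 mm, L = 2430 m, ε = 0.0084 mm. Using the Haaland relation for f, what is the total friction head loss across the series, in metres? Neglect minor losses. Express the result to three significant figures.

H ≈ 3.50 m

Pipe 1: V = 0.9401 m/s, Re = 5.08×10^5, ε/D = 2.97×10^-6, f = 0.01306, h_1 = f(L/D)V²/2g = 1.723 m
Pipe 2: V = 0.7268 m/s, Re = 4.47×10^5, ε/D = 1.69×10^-5, f = 0.01351, h_2 = f(L/D)V²/2g = 1.779 m
Series → Q common, losses add: H = Σh = 3.501 m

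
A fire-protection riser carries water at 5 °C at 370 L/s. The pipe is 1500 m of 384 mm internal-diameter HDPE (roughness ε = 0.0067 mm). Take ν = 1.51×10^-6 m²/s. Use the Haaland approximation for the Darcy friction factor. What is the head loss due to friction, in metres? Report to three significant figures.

V = 4Q/(πD²) = 4·0.370/(π·0.384²) = 3.195 m/s
Re = VD/ν = 3.195·0.384/1.51×10^-6 = 8.12×10^5 → turbulent
ε/D = 0.0067/384 = 1.74×10^-5
Haaland: f = 0.01228
h_f = f(L/D)V²/(2g) = 0.01228·(1500/0.384)·3.195²/(2·9.81) = 24.96 m

h_f ≈ 25.0 m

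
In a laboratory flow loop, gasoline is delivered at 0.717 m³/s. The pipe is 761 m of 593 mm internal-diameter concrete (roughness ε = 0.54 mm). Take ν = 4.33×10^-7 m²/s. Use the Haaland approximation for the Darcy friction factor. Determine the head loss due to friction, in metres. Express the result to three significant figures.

h_f ≈ 8.51 m

V = 4Q/(πD²) = 4·0.717/(π·0.593²) = 2.596 m/s
Re = VD/ν = 2.596·0.593/4.33×10^-7 = 3.56×10^6 → turbulent
ε/D = 0.54/593 = 9.11×10^-4
Haaland: f = 0.01932
h_f = f(L/D)V²/(2g) = 0.01932·(761/0.593)·2.596²/(2·9.81) = 8.515 m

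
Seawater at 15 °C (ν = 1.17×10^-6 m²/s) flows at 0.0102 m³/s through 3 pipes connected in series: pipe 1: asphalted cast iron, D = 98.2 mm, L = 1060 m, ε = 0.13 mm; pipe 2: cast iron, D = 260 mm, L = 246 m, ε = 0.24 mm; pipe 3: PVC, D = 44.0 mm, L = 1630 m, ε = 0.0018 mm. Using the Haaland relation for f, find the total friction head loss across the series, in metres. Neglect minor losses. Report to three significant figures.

H ≈ 1310 m

Pipe 1: V = 1.347 m/s, Re = 1.13×10^5, ε/D = 0.00132, f = 0.02283, h_1 = f(L/D)V²/2g = 22.78 m
Pipe 2: V = 0.1921 m/s, Re = 4.27×10^4, ε/D = 9.23×10^-4, f = 0.02405, h_2 = f(L/D)V²/2g = 0.04281 m
Pipe 3: V = 6.708 m/s, Re = 2.52×10^5, ε/D = 4.09×10^-5, f = 0.01514, h_3 = f(L/D)V²/2g = 1286 m
Series → Q common, losses add: H = Σh = 1309 m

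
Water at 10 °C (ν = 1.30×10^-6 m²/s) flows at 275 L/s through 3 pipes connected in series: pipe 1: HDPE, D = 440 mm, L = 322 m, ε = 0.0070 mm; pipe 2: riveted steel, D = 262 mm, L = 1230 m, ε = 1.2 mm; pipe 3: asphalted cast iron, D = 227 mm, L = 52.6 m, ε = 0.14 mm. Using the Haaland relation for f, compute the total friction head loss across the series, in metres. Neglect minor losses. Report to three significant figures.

H ≈ 196 m

Pipe 1: V = 1.809 m/s, Re = 6.12×10^5, ε/D = 1.59×10^-5, f = 0.01282, h_1 = f(L/D)V²/2g = 1.564 m
Pipe 2: V = 5.101 m/s, Re = 1.03×10^6, ε/D = 0.00458, f = 0.02973, h_2 = f(L/D)V²/2g = 185.1 m
Pipe 3: V = 6.795 m/s, Re = 1.19×10^6, ε/D = 6.17×10^-4, f = 0.01787, h_3 = f(L/D)V²/2g = 9.745 m
Series → Q common, losses add: H = Σh = 196.4 m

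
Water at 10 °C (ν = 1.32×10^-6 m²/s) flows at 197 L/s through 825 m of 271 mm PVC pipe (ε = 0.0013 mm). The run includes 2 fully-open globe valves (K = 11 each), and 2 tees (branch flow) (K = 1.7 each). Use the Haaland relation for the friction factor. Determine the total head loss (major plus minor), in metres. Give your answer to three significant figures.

H_L ≈ 37.5 m

V = 4Q/(πD²) = 3.415 m/s; V²/2g = 0.5945 m
Re = 7.01×10^5, ε/D = 4.80×10^-6 → f = 0.01237 (Haaland)
Major: h_f = f(L/D)·V²/2g = 0.01237·3044·0.5945 = 22.40 m
Minor: ΣK = 25.4; h_m = ΣK·V²/2g = 15.10 m
Total H_L = 22.40 + 15.10 = 37.50 m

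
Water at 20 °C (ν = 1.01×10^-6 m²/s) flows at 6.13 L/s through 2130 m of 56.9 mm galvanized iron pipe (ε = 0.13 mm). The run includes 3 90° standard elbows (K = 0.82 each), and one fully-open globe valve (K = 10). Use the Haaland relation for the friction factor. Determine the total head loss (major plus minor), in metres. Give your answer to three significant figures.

V = 4Q/(πD²) = 2.411 m/s; V²/2g = 0.2962 m
Re = 1.36×10^5, ε/D = 0.00228 → f = 0.02536 (Haaland)
Major: h_f = f(L/D)·V²/2g = 0.02536·37434·0.2962 = 281.2 m
Minor: ΣK = 12.5; h_m = ΣK·V²/2g = 3.691 m
Total H_L = 281.2 + 3.691 = 284.9 m

H_L ≈ 285 m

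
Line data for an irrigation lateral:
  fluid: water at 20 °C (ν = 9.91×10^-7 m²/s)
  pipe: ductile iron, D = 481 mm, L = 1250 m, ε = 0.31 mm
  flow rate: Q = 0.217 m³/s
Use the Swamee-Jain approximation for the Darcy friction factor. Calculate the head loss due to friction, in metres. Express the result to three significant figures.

h_f ≈ 3.50 m

V = 4Q/(πD²) = 4·0.217/(π·0.481²) = 1.194 m/s
Re = VD/ν = 1.194·0.481/9.91×10^-7 = 5.80×10^5 → turbulent
ε/D = 0.31/481 = 6.44×10^-4
Swamee-Jain: f = 0.01851
h_f = f(L/D)V²/(2g) = 0.01851·(1250/0.481)·1.194²/(2·9.81) = 3.497 m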